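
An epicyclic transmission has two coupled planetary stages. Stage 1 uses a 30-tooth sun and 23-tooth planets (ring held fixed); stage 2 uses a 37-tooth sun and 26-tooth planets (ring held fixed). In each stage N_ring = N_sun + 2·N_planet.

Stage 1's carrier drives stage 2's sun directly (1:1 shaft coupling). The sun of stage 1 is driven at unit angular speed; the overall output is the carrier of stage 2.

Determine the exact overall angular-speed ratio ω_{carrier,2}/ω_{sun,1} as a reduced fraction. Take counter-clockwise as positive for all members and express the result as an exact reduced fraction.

185/2226

Stage 1: N_ring = 30 + 2·23 = 76
Stage 1: 30(ω_s−ω_c) = −76(ω_r−ω_c),  ω_r=0, ω_s=1
Stage 1: 30(1−ω_c) = −76(0−ω_c)  ⇒  106ω_c = 30  ⇒  ω_c = 15/53
  ⇒ ω_c¹/ω_s¹ = 15/53
Stage 2: N_ring = 37 + 2·26 = 89
Stage 2: 37(ω_s−ω_c) = −89(ω_r−ω_c),  ω_r=0, ω_s=1
Stage 2: 37(1−ω_c) = −89(0−ω_c)  ⇒  126ω_c = 37  ⇒  ω_c = 37/126
  ⇒ ω_c²/ω_s² = 37/126
Coupling ω_s² = ω_c¹ ⇒ overall = 15/53 × 37/126 = 185/2226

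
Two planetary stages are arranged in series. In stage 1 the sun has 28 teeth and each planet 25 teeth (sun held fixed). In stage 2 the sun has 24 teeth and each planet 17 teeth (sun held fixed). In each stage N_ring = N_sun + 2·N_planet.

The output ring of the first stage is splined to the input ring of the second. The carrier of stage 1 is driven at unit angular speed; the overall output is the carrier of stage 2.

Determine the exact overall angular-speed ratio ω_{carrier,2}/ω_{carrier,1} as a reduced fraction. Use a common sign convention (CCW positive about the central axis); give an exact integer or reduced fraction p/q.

Stage 1: N_ring = 28 + 2·25 = 78
Stage 1: 28(ω_s−ω_c) = −78(ω_r−ω_c),  ω_s=0, ω_c=1
Stage 1: ω_r = 1 − (28/78)(0−1) = 53/39
  ⇒ ω_r¹/ω_c¹ = 53/39
Stage 2: N_ring = 24 + 2·17 = 58
Stage 2: 24(ω_s−ω_c) = −58(ω_r−ω_c),  ω_s=0, ω_r=1
Stage 2: 24(0−ω_c) = −58(1−ω_c)  ⇒  82ω_c = 58  ⇒  ω_c = 29/41
  ⇒ ω_c²/ω_r² = 29/41
Coupling ω_r² = ω_r¹ ⇒ overall = 53/39 × 29/41 = 1537/1599

1537/1599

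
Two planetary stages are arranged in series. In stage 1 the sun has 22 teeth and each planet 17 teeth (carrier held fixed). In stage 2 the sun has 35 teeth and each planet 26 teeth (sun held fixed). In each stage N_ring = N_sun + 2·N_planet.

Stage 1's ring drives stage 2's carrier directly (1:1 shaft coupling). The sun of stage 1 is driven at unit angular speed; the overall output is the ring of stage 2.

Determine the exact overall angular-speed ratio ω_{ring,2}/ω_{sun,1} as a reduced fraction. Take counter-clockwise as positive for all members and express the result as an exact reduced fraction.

Stage 1: N_ring = 22 + 2·17 = 56
Stage 1: 22(ω_s−ω_c) = −56(ω_r−ω_c),  ω_c=0, ω_s=1
Stage 1: ω_r = 0 − (22/56)(1−0) = -11/28
  ⇒ ω_r¹/ω_s¹ = -11/28
Stage 2: N_ring = 35 + 2·26 = 87
Stage 2: 35(ω_s−ω_c) = −87(ω_r−ω_c),  ω_s=0, ω_c=1
Stage 2: ω_r = 1 − (35/87)(0−1) = 122/87
  ⇒ ω_r²/ω_c² = 122/87
Coupling ω_c² = ω_r¹ ⇒ overall = -11/28 × 122/87 = -671/1218

-671/1218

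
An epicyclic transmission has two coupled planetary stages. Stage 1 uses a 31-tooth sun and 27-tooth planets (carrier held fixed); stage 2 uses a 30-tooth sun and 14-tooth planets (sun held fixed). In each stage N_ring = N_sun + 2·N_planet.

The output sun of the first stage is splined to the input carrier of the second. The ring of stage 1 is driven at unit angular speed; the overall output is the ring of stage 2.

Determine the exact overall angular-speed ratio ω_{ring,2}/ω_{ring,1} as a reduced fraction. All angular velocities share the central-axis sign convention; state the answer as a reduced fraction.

-3740/899

Stage 1: N_ring = 31 + 2·27 = 85
Stage 1: 31(ω_s−ω_c) = −85(ω_r−ω_c),  ω_c=0, ω_r=1
Stage 1: ω_s = 0 − (85/31)(1−0) = -85/31
  ⇒ ω_s¹/ω_r¹ = -85/31
Stage 2: N_ring = 30 + 2·14 = 58
Stage 2: 30(ω_s−ω_c) = −58(ω_r−ω_c),  ω_s=0, ω_c=1
Stage 2: ω_r = 1 − (30/58)(0−1) = 44/29
  ⇒ ω_r²/ω_c² = 44/29
Coupling ω_c² = ω_s¹ ⇒ overall = -85/31 × 44/29 = -3740/899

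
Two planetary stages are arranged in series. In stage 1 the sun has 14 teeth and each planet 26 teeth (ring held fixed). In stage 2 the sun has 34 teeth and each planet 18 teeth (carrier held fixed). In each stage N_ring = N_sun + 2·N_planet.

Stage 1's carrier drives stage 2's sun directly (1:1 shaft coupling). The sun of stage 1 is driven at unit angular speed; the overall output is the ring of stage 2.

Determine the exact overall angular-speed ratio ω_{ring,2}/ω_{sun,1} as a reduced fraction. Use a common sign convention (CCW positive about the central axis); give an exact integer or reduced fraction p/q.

Stage 1: N_ring = 14 + 2·26 = 66
Stage 1: 14(ω_s−ω_c) = −66(ω_r−ω_c),  ω_r=0, ω_s=1
Stage 1: 14(1−ω_c) = −66(0−ω_c)  ⇒  80ω_c = 14  ⇒  ω_c = 7/40
  ⇒ ω_c¹/ω_s¹ = 7/40
Stage 2: N_ring = 34 + 2·18 = 70
Stage 2: 34(ω_s−ω_c) = −70(ω_r−ω_c),  ω_c=0, ω_s=1
Stage 2: ω_r = 0 − (34/70)(1−0) = -17/35
  ⇒ ω_r²/ω_s² = -17/35
Coupling ω_s² = ω_c¹ ⇒ overall = 7/40 × -17/35 = -17/200

-17/200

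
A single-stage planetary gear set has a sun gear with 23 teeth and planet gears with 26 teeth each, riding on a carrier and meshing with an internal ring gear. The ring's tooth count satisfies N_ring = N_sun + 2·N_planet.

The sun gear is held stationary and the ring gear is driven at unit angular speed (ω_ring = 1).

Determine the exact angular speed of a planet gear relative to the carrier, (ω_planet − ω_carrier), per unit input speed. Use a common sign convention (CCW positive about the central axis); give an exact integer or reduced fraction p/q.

N_ring = 23 + 2·26 = 75
23(ω_s−ω_c) = −75(ω_r−ω_c),  ω_s=0, ω_r=1
23(0−ω_c) = −75(1−ω_c)  ⇒  98ω_c = 75  ⇒  ω_c = 75/98
sun–planet: 23·(0−75/98) = −26·(ω_p−ω_c)  ⇒  ω_p−ω_c = −(23/26)·(-75/98) = 1725/2548

1725/2548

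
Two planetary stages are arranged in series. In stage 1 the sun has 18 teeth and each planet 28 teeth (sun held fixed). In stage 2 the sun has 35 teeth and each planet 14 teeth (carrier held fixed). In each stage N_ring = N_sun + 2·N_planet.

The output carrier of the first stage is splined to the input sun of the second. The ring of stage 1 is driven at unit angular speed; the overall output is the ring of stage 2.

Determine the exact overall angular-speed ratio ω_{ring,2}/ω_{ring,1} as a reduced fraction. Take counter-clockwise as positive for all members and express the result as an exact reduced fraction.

Stage 1: N_ring = 18 + 2·28 = 74
Stage 1: 18(ω_s−ω_c) = −74(ω_r−ω_c),  ω_s=0, ω_r=1
Stage 1: 18(0−ω_c) = −74(1−ω_c)  ⇒  92ω_c = 74  ⇒  ω_c = 37/46
  ⇒ ω_c¹/ω_r¹ = 37/46
Stage 2: N_ring = 35 + 2·14 = 63
Stage 2: 35(ω_s−ω_c) = −63(ω_r−ω_c),  ω_c=0, ω_s=1
Stage 2: ω_r = 0 − (35/63)(1−0) = -5/9
  ⇒ ω_r²/ω_s² = -5/9
Coupling ω_s² = ω_c¹ ⇒ overall = 37/46 × -5/9 = -185/414

-185/414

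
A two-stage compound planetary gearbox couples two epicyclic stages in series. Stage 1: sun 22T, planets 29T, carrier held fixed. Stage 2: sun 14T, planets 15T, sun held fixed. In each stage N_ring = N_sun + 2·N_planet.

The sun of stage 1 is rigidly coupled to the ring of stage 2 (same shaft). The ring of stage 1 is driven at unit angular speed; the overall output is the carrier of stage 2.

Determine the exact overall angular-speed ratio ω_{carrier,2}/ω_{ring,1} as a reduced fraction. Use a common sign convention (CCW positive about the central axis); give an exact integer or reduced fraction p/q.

-80/29

Stage 1: N_ring = 22 + 2·29 = 80
Stage 1: 22(ω_s−ω_c) = −80(ω_r−ω_c),  ω_c=0, ω_r=1
Stage 1: ω_s = 0 − (80/22)(1−0) = -40/11
  ⇒ ω_s¹/ω_r¹ = -40/11
Stage 2: N_ring = 14 + 2·15 = 44
Stage 2: 14(ω_s−ω_c) = −44(ω_r−ω_c),  ω_s=0, ω_r=1
Stage 2: 14(0−ω_c) = −44(1−ω_c)  ⇒  58ω_c = 44  ⇒  ω_c = 22/29
  ⇒ ω_c²/ω_r² = 22/29
Coupling ω_r² = ω_s¹ ⇒ overall = -40/11 × 22/29 = -80/29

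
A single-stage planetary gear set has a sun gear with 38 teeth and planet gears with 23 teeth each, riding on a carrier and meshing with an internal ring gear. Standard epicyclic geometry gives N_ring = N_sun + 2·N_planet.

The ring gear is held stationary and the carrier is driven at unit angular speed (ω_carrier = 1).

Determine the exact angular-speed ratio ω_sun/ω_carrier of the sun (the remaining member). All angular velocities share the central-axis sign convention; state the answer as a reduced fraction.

N_ring = 38 + 2·23 = 84
38(ω_s−ω_c) = −84(ω_r−ω_c),  ω_r=0, ω_c=1
ω_s = 1 − (84/38)(0−1) = 61/19
ω_s/ω_c = 61/19

61/19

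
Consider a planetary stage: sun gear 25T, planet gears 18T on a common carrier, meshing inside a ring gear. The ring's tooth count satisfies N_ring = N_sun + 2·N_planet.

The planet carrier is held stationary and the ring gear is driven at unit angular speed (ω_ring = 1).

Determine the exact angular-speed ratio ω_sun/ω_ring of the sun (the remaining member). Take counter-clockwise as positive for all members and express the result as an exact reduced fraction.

-61/25

N_ring = 25 + 2·18 = 61
25(ω_s−ω_c) = −61(ω_r−ω_c),  ω_c=0, ω_r=1
ω_s = 0 − (61/25)(1−0) = -61/25
ω_s/ω_r = -61/25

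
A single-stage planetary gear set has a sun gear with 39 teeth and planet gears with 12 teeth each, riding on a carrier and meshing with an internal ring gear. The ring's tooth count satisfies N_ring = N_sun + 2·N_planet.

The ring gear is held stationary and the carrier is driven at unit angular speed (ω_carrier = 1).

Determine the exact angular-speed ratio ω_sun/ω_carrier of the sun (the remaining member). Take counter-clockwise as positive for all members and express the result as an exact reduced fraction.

N_ring = 39 + 2·12 = 63
39(ω_s−ω_c) = −63(ω_r−ω_c),  ω_r=0, ω_c=1
ω_s = 1 − (63/39)(0−1) = 34/13
ω_s/ω_c = 34/13

34/13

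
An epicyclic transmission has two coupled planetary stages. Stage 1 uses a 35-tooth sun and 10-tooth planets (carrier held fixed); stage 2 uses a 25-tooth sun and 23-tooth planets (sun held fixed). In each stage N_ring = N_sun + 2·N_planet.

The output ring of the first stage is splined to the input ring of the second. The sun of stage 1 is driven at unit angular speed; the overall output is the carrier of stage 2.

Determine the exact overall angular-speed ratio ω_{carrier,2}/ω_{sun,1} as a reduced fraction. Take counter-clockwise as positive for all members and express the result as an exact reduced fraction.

-497/1056

Stage 1: N_ring = 35 + 2·10 = 55
Stage 1: 35(ω_s−ω_c) = −55(ω_r−ω_c),  ω_c=0, ω_s=1
Stage 1: ω_r = 0 − (35/55)(1−0) = -7/11
  ⇒ ω_r¹/ω_s¹ = -7/11
Stage 2: N_ring = 25 + 2·23 = 71
Stage 2: 25(ω_s−ω_c) = −71(ω_r−ω_c),  ω_s=0, ω_r=1
Stage 2: 25(0−ω_c) = −71(1−ω_c)  ⇒  96ω_c = 71  ⇒  ω_c = 71/96
  ⇒ ω_c²/ω_r² = 71/96
Coupling ω_r² = ω_r¹ ⇒ overall = -7/11 × 71/96 = -497/1056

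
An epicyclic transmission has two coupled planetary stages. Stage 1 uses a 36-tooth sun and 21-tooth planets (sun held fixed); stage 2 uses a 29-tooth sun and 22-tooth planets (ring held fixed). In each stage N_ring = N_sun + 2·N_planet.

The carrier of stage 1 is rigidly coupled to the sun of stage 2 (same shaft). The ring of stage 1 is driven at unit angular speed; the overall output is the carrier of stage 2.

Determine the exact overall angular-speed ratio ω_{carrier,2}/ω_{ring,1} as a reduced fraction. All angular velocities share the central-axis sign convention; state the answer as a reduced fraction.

377/1938

Stage 1: N_ring = 36 + 2·21 = 78
Stage 1: 36(ω_s−ω_c) = −78(ω_r−ω_c),  ω_s=0, ω_r=1
Stage 1: 36(0−ω_c) = −78(1−ω_c)  ⇒  114ω_c = 78  ⇒  ω_c = 13/19
  ⇒ ω_c¹/ω_r¹ = 13/19
Stage 2: N_ring = 29 + 2·22 = 73
Stage 2: 29(ω_s−ω_c) = −73(ω_r−ω_c),  ω_r=0, ω_s=1
Stage 2: 29(1−ω_c) = −73(0−ω_c)  ⇒  102ω_c = 29  ⇒  ω_c = 29/102
  ⇒ ω_c²/ω_s² = 29/102
Coupling ω_s² = ω_c¹ ⇒ overall = 13/19 × 29/102 = 377/1938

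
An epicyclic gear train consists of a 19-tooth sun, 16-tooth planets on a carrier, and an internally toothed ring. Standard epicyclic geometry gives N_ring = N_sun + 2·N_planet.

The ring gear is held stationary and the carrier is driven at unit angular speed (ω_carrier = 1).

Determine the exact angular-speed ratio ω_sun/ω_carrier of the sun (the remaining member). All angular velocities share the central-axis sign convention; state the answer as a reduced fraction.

N_ring = 19 + 2·16 = 51
19(ω_s−ω_c) = −51(ω_r−ω_c),  ω_r=0, ω_c=1
ω_s = 1 − (51/19)(0−1) = 70/19
ω_s/ω_c = 70/19

70/19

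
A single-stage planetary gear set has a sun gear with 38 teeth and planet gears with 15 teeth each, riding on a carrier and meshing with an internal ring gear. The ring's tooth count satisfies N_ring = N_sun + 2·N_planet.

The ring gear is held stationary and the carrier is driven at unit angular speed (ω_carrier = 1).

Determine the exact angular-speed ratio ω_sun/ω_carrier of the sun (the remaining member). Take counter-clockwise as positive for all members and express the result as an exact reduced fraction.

53/19

N_ring = 38 + 2·15 = 68
38(ω_s−ω_c) = −68(ω_r−ω_c),  ω_r=0, ω_c=1
ω_s = 1 − (68/38)(0−1) = 53/19
ω_s/ω_c = 53/19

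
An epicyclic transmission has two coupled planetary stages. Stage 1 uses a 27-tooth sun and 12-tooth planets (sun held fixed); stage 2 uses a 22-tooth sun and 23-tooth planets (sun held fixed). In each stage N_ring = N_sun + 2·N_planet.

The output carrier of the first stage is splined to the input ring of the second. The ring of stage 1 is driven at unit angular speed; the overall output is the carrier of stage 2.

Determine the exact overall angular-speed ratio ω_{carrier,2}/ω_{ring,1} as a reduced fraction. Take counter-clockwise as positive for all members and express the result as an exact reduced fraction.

289/585

Stage 1: N_ring = 27 + 2·12 = 51
Stage 1: 27(ω_s−ω_c) = −51(ω_r−ω_c),  ω_s=0, ω_r=1
Stage 1: 27(0−ω_c) = −51(1−ω_c)  ⇒  78ω_c = 51  ⇒  ω_c = 17/26
  ⇒ ω_c¹/ω_r¹ = 17/26
Stage 2: N_ring = 22 + 2·23 = 68
Stage 2: 22(ω_s−ω_c) = −68(ω_r−ω_c),  ω_s=0, ω_r=1
Stage 2: 22(0−ω_c) = −68(1−ω_c)  ⇒  90ω_c = 68  ⇒  ω_c = 34/45
  ⇒ ω_c²/ω_r² = 34/45
Coupling ω_r² = ω_c¹ ⇒ overall = 17/26 × 34/45 = 289/585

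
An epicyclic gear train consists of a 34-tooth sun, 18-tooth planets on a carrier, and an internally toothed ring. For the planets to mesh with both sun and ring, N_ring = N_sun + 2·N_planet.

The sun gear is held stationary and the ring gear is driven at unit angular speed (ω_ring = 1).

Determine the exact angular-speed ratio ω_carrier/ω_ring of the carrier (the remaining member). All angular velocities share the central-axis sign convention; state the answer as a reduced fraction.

35/52

N_ring = 34 + 2·18 = 70
34(ω_s−ω_c) = −70(ω_r−ω_c),  ω_s=0, ω_r=1
34(0−ω_c) = −70(1−ω_c)  ⇒  104ω_c = 70  ⇒  ω_c = 35/52
ω_c/ω_r = 35/52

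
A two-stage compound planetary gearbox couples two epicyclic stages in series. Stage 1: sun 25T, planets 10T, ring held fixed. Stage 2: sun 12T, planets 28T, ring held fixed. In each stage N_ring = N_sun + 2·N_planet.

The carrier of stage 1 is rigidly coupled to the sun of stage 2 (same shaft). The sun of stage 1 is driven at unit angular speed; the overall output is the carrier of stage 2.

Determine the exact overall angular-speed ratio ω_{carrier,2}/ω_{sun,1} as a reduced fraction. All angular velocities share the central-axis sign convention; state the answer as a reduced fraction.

Stage 1: N_ring = 25 + 2·10 = 45
Stage 1: 25(ω_s−ω_c) = −45(ω_r−ω_c),  ω_r=0, ω_s=1
Stage 1: 25(1−ω_c) = −45(0−ω_c)  ⇒  70ω_c = 25  ⇒  ω_c = 5/14
  ⇒ ω_c¹/ω_s¹ = 5/14
Stage 2: N_ring = 12 + 2·28 = 68
Stage 2: 12(ω_s−ω_c) = −68(ω_r−ω_c),  ω_r=0, ω_s=1
Stage 2: 12(1−ω_c) = −68(0−ω_c)  ⇒  80ω_c = 12  ⇒  ω_c = 3/20
  ⇒ ω_c²/ω_s² = 3/20
Coupling ω_s² = ω_c¹ ⇒ overall = 5/14 × 3/20 = 3/56

3/56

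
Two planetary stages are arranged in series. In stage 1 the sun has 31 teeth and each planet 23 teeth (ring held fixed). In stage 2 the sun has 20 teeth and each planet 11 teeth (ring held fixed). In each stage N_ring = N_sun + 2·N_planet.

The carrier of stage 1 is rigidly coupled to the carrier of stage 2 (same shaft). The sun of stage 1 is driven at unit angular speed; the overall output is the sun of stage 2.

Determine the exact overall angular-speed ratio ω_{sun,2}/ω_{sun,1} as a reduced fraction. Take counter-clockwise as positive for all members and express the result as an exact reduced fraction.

961/1080

Stage 1: N_ring = 31 + 2·23 = 77
Stage 1: 31(ω_s−ω_c) = −77(ω_r−ω_c),  ω_r=0, ω_s=1
Stage 1: 31(1−ω_c) = −77(0−ω_c)  ⇒  108ω_c = 31  ⇒  ω_c = 31/108
  ⇒ ω_c¹/ω_s¹ = 31/108
Stage 2: N_ring = 20 + 2·11 = 42
Stage 2: 20(ω_s−ω_c) = −42(ω_r−ω_c),  ω_r=0, ω_c=1
Stage 2: ω_s = 1 − (42/20)(0−1) = 31/10
  ⇒ ω_s²/ω_c² = 31/10
Coupling ω_c² = ω_c¹ ⇒ overall = 31/108 × 31/10 = 961/1080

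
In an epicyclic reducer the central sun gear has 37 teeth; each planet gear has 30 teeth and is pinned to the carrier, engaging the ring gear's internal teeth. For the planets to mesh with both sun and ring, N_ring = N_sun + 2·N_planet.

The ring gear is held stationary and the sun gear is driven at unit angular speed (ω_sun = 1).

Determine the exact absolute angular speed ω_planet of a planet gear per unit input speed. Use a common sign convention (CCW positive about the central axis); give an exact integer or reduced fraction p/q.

N_ring = 37 + 2·30 = 97
37(ω_s−ω_c) = −97(ω_r−ω_c),  ω_r=0, ω_s=1
37(1−ω_c) = −97(0−ω_c)  ⇒  134ω_c = 37  ⇒  ω_c = 37/134
sun–planet: 37·(1−37/134) = −30·(ω_p−ω_c)  ⇒  ω_p−ω_c = −(37/30)·(97/134) = -3589/4020
ω_p = 37/134 − 3589/4020 = -37/60

-37/60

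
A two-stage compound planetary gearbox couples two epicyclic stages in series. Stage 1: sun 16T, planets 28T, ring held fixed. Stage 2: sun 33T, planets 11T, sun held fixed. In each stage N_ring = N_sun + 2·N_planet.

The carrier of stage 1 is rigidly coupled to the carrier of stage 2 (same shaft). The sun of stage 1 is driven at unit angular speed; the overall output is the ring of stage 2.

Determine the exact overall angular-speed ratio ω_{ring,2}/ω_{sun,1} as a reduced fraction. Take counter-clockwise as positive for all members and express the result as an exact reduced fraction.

Stage 1: N_ring = 16 + 2·28 = 72
Stage 1: 16(ω_s−ω_c) = −72(ω_r−ω_c),  ω_r=0, ω_s=1
Stage 1: 16(1−ω_c) = −72(0−ω_c)  ⇒  88ω_c = 16  ⇒  ω_c = 2/11
  ⇒ ω_c¹/ω_s¹ = 2/11
Stage 2: N_ring = 33 + 2·11 = 55
Stage 2: 33(ω_s−ω_c) = −55(ω_r−ω_c),  ω_s=0, ω_c=1
Stage 2: ω_r = 1 − (33/55)(0−1) = 8/5
  ⇒ ω_r²/ω_c² = 8/5
Coupling ω_c² = ω_c¹ ⇒ overall = 2/11 × 8/5 = 16/55

16/55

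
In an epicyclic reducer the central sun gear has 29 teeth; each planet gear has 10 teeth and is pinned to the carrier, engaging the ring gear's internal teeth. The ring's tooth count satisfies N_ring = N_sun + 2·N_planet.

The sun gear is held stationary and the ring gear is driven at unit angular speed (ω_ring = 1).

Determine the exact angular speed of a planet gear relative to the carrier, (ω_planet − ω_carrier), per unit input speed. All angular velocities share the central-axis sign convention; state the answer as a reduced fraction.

N_ring = 29 + 2·10 = 49
29(ω_s−ω_c) = −49(ω_r−ω_c),  ω_s=0, ω_r=1
29(0−ω_c) = −49(1−ω_c)  ⇒  78ω_c = 49  ⇒  ω_c = 49/78
sun–planet: 29·(0−49/78) = −10·(ω_p−ω_c)  ⇒  ω_p−ω_c = −(29/10)·(-49/78) = 1421/780

1421/780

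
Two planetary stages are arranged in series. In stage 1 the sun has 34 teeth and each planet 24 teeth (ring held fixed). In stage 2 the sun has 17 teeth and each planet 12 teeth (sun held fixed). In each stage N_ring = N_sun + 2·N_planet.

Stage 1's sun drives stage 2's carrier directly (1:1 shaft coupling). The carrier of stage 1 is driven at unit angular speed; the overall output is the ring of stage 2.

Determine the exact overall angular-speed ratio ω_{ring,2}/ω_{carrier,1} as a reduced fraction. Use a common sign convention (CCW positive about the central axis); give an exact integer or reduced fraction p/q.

Stage 1: N_ring = 34 + 2·24 = 82
Stage 1: 34(ω_s−ω_c) = −82(ω_r−ω_c),  ω_r=0, ω_c=1
Stage 1: ω_s = 1 − (82/34)(0−1) = 58/17
  ⇒ ω_s¹/ω_c¹ = 58/17
Stage 2: N_ring = 17 + 2·12 = 41
Stage 2: 17(ω_s−ω_c) = −41(ω_r−ω_c),  ω_s=0, ω_c=1
Stage 2: ω_r = 1 − (17/41)(0−1) = 58/41
  ⇒ ω_r²/ω_c² = 58/41
Coupling ω_c² = ω_s¹ ⇒ overall = 58/17 × 58/41 = 3364/697

3364/697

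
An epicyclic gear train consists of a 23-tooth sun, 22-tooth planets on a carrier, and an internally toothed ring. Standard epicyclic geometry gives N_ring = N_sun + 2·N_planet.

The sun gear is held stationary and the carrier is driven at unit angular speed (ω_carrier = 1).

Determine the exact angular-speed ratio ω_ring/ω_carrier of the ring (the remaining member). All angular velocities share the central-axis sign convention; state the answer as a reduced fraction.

90/67

N_ring = 23 + 2·22 = 67
23(ω_s−ω_c) = −67(ω_r−ω_c),  ω_s=0, ω_c=1
ω_r = 1 − (23/67)(0−1) = 90/67
ω_r/ω_c = 90/67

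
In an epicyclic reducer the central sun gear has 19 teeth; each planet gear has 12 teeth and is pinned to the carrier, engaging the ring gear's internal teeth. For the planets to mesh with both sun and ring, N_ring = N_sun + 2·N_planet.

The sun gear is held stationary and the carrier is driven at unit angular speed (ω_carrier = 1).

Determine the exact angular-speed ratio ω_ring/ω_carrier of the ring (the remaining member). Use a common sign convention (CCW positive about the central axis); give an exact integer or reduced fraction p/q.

N_ring = 19 + 2·12 = 43
19(ω_s−ω_c) = −43(ω_r−ω_c),  ω_s=0, ω_c=1
ω_r = 1 − (19/43)(0−1) = 62/43
ω_r/ω_c = 62/43

62/43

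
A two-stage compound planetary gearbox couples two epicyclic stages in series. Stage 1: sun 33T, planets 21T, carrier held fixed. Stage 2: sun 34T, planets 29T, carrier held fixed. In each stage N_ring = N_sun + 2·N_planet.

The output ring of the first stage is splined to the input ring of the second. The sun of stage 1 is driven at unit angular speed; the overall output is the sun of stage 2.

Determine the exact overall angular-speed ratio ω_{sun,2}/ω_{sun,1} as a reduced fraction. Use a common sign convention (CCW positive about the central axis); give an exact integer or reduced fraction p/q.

Stage 1: N_ring = 33 + 2·21 = 75
Stage 1: 33(ω_s−ω_c) = −75(ω_r−ω_c),  ω_c=0, ω_s=1
Stage 1: ω_r = 0 − (33/75)(1−0) = -11/25
  ⇒ ω_r¹/ω_s¹ = -11/25
Stage 2: N_ring = 34 + 2·29 = 92
Stage 2: 34(ω_s−ω_c) = −92(ω_r−ω_c),  ω_c=0, ω_r=1
Stage 2: ω_s = 0 − (92/34)(1−0) = -46/17
  ⇒ ω_s²/ω_r² = -46/17
Coupling ω_r² = ω_r¹ ⇒ overall = -11/25 × -46/17 = 506/425

506/425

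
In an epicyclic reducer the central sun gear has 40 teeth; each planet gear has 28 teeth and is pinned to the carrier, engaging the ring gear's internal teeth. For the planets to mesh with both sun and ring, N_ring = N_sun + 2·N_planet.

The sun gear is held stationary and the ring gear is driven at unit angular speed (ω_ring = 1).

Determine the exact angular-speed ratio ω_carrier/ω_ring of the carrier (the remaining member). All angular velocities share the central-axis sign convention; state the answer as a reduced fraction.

N_ring = 40 + 2·28 = 96
40(ω_s−ω_c) = −96(ω_r−ω_c),  ω_s=0, ω_r=1
40(0−ω_c) = −96(1−ω_c)  ⇒  136ω_c = 96  ⇒  ω_c = 12/17
ω_c/ω_r = 12/17

12/17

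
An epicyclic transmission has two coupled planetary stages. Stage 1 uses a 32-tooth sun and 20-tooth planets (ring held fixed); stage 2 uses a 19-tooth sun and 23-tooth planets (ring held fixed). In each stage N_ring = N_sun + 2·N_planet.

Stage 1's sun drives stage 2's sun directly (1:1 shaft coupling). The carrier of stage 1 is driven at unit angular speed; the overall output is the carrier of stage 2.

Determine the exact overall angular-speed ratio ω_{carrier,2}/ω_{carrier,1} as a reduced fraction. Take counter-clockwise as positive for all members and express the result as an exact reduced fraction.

Stage 1: N_ring = 32 + 2·20 = 72
Stage 1: 32(ω_s−ω_c) = −72(ω_r−ω_c),  ω_r=0, ω_c=1
Stage 1: ω_s = 1 − (72/32)(0−1) = 13/4
  ⇒ ω_s¹/ω_c¹ = 13/4
Stage 2: N_ring = 19 + 2·23 = 65
Stage 2: 19(ω_s−ω_c) = −65(ω_r−ω_c),  ω_r=0, ω_s=1
Stage 2: 19(1−ω_c) = −65(0−ω_c)  ⇒  84ω_c = 19  ⇒  ω_c = 19/84
  ⇒ ω_c²/ω_s² = 19/84
Coupling ω_s² = ω_s¹ ⇒ overall = 13/4 × 19/84 = 247/336

247/336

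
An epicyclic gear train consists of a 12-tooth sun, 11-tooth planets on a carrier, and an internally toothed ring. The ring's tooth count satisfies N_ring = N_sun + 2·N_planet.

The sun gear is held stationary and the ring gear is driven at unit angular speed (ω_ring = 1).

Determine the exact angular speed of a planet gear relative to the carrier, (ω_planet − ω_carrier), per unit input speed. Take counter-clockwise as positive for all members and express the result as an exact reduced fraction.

N_ring = 12 + 2·11 = 34
12(ω_s−ω_c) = −34(ω_r−ω_c),  ω_s=0, ω_r=1
12(0−ω_c) = −34(1−ω_c)  ⇒  46ω_c = 34  ⇒  ω_c = 17/23
sun–planet: 12·(0−17/23) = −11·(ω_p−ω_c)  ⇒  ω_p−ω_c = −(12/11)·(-17/23) = 204/253

204/253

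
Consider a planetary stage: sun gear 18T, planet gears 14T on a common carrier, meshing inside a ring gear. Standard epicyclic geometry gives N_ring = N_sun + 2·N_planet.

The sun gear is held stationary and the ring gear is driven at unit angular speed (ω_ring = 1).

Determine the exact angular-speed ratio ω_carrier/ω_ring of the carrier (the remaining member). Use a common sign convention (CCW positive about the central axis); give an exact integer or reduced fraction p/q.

23/32

N_ring = 18 + 2·14 = 46
18(ω_s−ω_c) = −46(ω_r−ω_c),  ω_s=0, ω_r=1
18(0−ω_c) = −46(1−ω_c)  ⇒  64ω_c = 46  ⇒  ω_c = 23/32
ω_c/ω_r = 23/32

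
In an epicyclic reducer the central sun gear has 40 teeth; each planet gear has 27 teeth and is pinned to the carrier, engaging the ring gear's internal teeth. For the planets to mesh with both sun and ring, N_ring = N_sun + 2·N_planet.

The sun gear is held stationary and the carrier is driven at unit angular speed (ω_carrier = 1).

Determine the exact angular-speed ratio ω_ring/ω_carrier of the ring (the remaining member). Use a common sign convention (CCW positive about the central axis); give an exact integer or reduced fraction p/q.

N_ring = 40 + 2·27 = 94
40(ω_s−ω_c) = −94(ω_r−ω_c),  ω_s=0, ω_c=1
ω_r = 1 − (40/94)(0−1) = 67/47
ω_r/ω_c = 67/47

67/47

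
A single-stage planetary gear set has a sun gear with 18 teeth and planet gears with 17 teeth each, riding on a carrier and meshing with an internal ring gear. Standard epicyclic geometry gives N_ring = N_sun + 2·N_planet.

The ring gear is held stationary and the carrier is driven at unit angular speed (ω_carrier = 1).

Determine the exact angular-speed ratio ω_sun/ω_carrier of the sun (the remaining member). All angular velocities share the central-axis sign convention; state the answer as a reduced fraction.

N_ring = 18 + 2·17 = 52
18(ω_s−ω_c) = −52(ω_r−ω_c),  ω_r=0, ω_c=1
ω_s = 1 − (52/18)(0−1) = 35/9
ω_s/ω_c = 35/9

35/9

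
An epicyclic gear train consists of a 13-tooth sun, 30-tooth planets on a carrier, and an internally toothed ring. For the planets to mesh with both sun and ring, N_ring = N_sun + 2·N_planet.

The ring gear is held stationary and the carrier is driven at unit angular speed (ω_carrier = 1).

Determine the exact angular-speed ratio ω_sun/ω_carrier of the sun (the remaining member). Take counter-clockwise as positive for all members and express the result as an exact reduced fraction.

86/13

N_ring = 13 + 2·30 = 73
13(ω_s−ω_c) = −73(ω_r−ω_c),  ω_r=0, ω_c=1
ω_s = 1 − (73/13)(0−1) = 86/13
ω_s/ω_c = 86/13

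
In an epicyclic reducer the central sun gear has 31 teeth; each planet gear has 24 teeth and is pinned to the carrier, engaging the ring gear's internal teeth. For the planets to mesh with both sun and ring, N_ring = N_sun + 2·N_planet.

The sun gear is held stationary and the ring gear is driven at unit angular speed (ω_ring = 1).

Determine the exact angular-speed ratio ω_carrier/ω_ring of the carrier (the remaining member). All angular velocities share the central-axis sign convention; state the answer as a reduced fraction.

79/110

N_ring = 31 + 2·24 = 79
31(ω_s−ω_c) = −79(ω_r−ω_c),  ω_s=0, ω_r=1
31(0−ω_c) = −79(1−ω_c)  ⇒  110ω_c = 79  ⇒  ω_c = 79/110
ω_c/ω_r = 79/110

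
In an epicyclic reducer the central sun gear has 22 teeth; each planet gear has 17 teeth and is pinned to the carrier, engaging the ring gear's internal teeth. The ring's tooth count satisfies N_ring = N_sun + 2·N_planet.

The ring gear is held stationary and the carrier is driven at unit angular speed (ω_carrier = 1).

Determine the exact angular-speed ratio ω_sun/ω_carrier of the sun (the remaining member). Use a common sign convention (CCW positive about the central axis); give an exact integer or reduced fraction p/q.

39/11

N_ring = 22 + 2·17 = 56
22(ω_s−ω_c) = −56(ω_r−ω_c),  ω_r=0, ω_c=1
ω_s = 1 − (56/22)(0−1) = 39/11
ω_s/ω_c = 39/11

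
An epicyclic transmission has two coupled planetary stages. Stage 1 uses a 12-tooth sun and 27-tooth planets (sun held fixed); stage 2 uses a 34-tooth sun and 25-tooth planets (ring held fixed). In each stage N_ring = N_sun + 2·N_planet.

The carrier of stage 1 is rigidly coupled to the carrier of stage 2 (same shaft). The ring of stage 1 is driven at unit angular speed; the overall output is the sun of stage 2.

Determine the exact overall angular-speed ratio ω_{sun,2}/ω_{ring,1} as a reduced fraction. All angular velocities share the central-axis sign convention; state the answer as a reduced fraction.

Stage 1: N_ring = 12 + 2·27 = 66
Stage 1: 12(ω_s−ω_c) = −66(ω_r−ω_c),  ω_s=0, ω_r=1
Stage 1: 12(0−ω_c) = −66(1−ω_c)  ⇒  78ω_c = 66  ⇒  ω_c = 11/13
  ⇒ ω_c¹/ω_r¹ = 11/13
Stage 2: N_ring = 34 + 2·25 = 84
Stage 2: 34(ω_s−ω_c) = −84(ω_r−ω_c),  ω_r=0, ω_c=1
Stage 2: ω_s = 1 − (84/34)(0−1) = 59/17
  ⇒ ω_s²/ω_c² = 59/17
Coupling ω_c² = ω_c¹ ⇒ overall = 11/13 × 59/17 = 649/221

649/221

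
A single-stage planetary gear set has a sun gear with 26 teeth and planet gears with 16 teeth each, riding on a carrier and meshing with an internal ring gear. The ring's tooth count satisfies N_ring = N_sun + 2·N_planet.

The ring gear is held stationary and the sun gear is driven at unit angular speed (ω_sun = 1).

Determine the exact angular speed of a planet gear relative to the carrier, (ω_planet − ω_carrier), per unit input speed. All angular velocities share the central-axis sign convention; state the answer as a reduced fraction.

N_ring = 26 + 2·16 = 58
26(ω_s−ω_c) = −58(ω_r−ω_c),  ω_r=0, ω_s=1
26(1−ω_c) = −58(0−ω_c)  ⇒  84ω_c = 26  ⇒  ω_c = 13/42
sun–planet: 26·(1−13/42) = −16·(ω_p−ω_c)  ⇒  ω_p−ω_c = −(26/16)·(29/42) = -377/336

-377/336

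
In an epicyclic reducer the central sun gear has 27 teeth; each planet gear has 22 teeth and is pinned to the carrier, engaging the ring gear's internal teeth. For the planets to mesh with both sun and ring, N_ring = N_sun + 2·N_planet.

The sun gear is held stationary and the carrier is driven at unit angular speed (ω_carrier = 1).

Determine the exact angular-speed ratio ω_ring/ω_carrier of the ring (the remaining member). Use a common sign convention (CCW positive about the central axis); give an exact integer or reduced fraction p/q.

N_ring = 27 + 2·22 = 71
27(ω_s−ω_c) = −71(ω_r−ω_c),  ω_s=0, ω_c=1
ω_r = 1 − (27/71)(0−1) = 98/71
ω_r/ω_c = 98/71

98/71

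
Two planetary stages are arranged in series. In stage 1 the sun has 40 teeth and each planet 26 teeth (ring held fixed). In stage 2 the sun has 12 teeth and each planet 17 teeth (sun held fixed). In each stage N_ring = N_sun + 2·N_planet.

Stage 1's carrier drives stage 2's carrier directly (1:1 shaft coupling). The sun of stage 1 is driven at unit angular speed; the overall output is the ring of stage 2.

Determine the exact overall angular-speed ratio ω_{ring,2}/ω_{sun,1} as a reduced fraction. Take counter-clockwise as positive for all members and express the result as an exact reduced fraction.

Stage 1: N_ring = 40 + 2·26 = 92
Stage 1: 40(ω_s−ω_c) = −92(ω_r−ω_c),  ω_r=0, ω_s=1
Stage 1: 40(1−ω_c) = −92(0−ω_c)  ⇒  132ω_c = 40  ⇒  ω_c = 10/33
  ⇒ ω_c¹/ω_s¹ = 10/33
Stage 2: N_ring = 12 + 2·17 = 46
Stage 2: 12(ω_s−ω_c) = −46(ω_r−ω_c),  ω_s=0, ω_c=1
Stage 2: ω_r = 1 − (12/46)(0−1) = 29/23
  ⇒ ω_r²/ω_c² = 29/23
Coupling ω_c² = ω_c¹ ⇒ overall = 10/33 × 29/23 = 290/759

290/759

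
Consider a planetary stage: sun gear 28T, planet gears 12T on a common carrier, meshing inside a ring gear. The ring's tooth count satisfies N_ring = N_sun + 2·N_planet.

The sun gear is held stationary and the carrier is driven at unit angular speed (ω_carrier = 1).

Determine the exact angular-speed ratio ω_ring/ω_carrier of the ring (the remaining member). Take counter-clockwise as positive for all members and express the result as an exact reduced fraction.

N_ring = 28 + 2·12 = 52
28(ω_s−ω_c) = −52(ω_r−ω_c),  ω_s=0, ω_c=1
ω_r = 1 − (28/52)(0−1) = 20/13
ω_r/ω_c = 20/13

20/13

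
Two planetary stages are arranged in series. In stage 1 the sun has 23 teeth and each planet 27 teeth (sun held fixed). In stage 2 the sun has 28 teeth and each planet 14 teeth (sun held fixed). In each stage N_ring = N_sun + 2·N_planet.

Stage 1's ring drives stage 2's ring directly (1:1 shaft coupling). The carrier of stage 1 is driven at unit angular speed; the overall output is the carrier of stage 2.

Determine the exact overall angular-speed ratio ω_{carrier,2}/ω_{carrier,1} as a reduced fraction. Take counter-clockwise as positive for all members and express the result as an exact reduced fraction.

Stage 1: N_ring = 23 + 2·27 = 77
Stage 1: 23(ω_s−ω_c) = −77(ω_r−ω_c),  ω_s=0, ω_c=1
Stage 1: ω_r = 1 − (23/77)(0−1) = 100/77
  ⇒ ω_r¹/ω_c¹ = 100/77
Stage 2: N_ring = 28 + 2·14 = 56
Stage 2: 28(ω_s−ω_c) = −56(ω_r−ω_c),  ω_s=0, ω_r=1
Stage 2: 28(0−ω_c) = −56(1−ω_c)  ⇒  84ω_c = 56  ⇒  ω_c = 2/3
  ⇒ ω_c²/ω_r² = 2/3
Coupling ω_r² = ω_r¹ ⇒ overall = 100/77 × 2/3 = 200/231

200/231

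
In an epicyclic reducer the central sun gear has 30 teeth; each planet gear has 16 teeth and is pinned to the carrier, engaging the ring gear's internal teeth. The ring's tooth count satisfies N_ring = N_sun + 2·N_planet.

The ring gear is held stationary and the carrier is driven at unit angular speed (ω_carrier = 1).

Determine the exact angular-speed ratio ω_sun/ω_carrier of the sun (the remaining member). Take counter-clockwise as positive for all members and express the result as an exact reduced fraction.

N_ring = 30 + 2·16 = 62
30(ω_s−ω_c) = −62(ω_r−ω_c),  ω_r=0, ω_c=1
ω_s = 1 − (62/30)(0−1) = 46/15
ω_s/ω_c = 46/15

46/15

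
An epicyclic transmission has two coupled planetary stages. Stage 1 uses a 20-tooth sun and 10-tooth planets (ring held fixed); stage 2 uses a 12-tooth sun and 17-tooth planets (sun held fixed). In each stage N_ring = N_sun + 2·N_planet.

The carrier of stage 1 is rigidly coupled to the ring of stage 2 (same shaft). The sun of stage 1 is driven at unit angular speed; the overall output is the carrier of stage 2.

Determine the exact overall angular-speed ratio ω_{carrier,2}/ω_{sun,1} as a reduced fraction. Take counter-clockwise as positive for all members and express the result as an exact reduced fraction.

Stage 1: N_ring = 20 + 2·10 = 40
Stage 1: 20(ω_s−ω_c) = −40(ω_r−ω_c),  ω_r=0, ω_s=1
Stage 1: 20(1−ω_c) = −40(0−ω_c)  ⇒  60ω_c = 20  ⇒  ω_c = 1/3
  ⇒ ω_c¹/ω_s¹ = 1/3
Stage 2: N_ring = 12 + 2·17 = 46
Stage 2: 12(ω_s−ω_c) = −46(ω_r−ω_c),  ω_s=0, ω_r=1
Stage 2: 12(0−ω_c) = −46(1−ω_c)  ⇒  58ω_c = 46  ⇒  ω_c = 23/29
  ⇒ ω_c²/ω_r² = 23/29
Coupling ω_r² = ω_c¹ ⇒ overall = 1/3 × 23/29 = 23/87

23/87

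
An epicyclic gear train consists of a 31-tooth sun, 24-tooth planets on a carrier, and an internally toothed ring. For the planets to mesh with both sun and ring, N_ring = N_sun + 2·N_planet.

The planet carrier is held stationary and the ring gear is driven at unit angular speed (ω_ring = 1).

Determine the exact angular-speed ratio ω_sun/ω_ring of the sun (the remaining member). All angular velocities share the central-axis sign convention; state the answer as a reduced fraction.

N_ring = 31 + 2·24 = 79
31(ω_s−ω_c) = −79(ω_r−ω_c),  ω_c=0, ω_r=1
ω_s = 0 − (79/31)(1−0) = -79/31
ω_s/ω_r = -79/31

-79/31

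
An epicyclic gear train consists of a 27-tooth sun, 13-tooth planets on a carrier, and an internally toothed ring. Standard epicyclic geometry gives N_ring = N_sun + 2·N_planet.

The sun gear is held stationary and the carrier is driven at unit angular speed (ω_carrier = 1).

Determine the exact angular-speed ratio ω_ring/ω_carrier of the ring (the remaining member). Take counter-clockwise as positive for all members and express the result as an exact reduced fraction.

80/53

N_ring = 27 + 2·13 = 53
27(ω_s−ω_c) = −53(ω_r−ω_c),  ω_s=0, ω_c=1
ω_r = 1 − (27/53)(0−1) = 80/53
ω_r/ω_c = 80/53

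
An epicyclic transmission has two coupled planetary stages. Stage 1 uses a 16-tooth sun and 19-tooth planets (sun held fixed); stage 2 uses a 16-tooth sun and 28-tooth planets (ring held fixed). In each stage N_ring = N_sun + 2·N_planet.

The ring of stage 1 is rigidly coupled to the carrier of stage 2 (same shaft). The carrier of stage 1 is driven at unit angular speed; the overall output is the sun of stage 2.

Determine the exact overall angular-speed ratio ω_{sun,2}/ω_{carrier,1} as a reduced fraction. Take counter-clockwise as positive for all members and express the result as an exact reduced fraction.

385/54

Stage 1: N_ring = 16 + 2·19 = 54
Stage 1: 16(ω_s−ω_c) = −54(ω_r−ω_c),  ω_s=0, ω_c=1
Stage 1: ω_r = 1 − (16/54)(0−1) = 35/27
  ⇒ ω_r¹/ω_c¹ = 35/27
Stage 2: N_ring = 16 + 2·28 = 72
Stage 2: 16(ω_s−ω_c) = −72(ω_r−ω_c),  ω_r=0, ω_c=1
Stage 2: ω_s = 1 − (72/16)(0−1) = 11/2
  ⇒ ω_s²/ω_c² = 11/2
Coupling ω_c² = ω_r¹ ⇒ overall = 35/27 × 11/2 = 385/54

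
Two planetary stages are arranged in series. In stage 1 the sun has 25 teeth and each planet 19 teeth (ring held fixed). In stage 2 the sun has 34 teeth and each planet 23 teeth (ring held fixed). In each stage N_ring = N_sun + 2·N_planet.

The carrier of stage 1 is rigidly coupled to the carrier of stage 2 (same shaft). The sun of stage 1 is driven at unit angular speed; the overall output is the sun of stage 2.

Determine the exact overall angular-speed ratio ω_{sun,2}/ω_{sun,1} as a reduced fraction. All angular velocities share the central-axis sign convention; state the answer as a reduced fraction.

Stage 1: N_ring = 25 + 2·19 = 63
Stage 1: 25(ω_s−ω_c) = −63(ω_r−ω_c),  ω_r=0, ω_s=1
Stage 1: 25(1−ω_c) = −63(0−ω_c)  ⇒  88ω_c = 25  ⇒  ω_c = 25/88
  ⇒ ω_c¹/ω_s¹ = 25/88
Stage 2: N_ring = 34 + 2·23 = 80
Stage 2: 34(ω_s−ω_c) = −80(ω_r−ω_c),  ω_r=0, ω_c=1
Stage 2: ω_s = 1 − (80/34)(0−1) = 57/17
  ⇒ ω_s²/ω_c² = 57/17
Coupling ω_c² = ω_c¹ ⇒ overall = 25/88 × 57/17 = 1425/1496

1425/1496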